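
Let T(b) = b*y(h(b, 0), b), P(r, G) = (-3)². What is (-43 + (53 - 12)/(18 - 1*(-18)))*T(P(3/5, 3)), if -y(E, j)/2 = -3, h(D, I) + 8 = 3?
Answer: -4521/2 ≈ -2260.5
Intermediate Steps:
h(D, I) = -5 (h(D, I) = -8 + 3 = -5)
P(r, G) = 9
y(E, j) = 6 (y(E, j) = -2*(-3) = 6)
T(b) = 6*b (T(b) = b*6 = 6*b)
(-43 + (53 - 12)/(18 - 1*(-18)))*T(P(3/5, 3)) = (-43 + (53 - 12)/(18 - 1*(-18)))*(6*9) = (-43 + 41/(18 + 18))*54 = (-43 + 41/36)*54 = -1507/36*54 = -4521/2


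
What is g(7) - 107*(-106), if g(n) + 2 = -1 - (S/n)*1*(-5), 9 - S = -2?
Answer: 79428/7 ≈ 11347.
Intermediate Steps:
S = 11 (S = 9 - 1*(-2) = 9 + 2 = 11)
g(n) = -3 + 55/n (g(n) = -2 + (-1 - (11/n)*1*(-5)) = -2 + (-1 - 11/n*(-5)) = -2 + (-1 - (-55)/n) = -2 + (-1 + 55/n) = -3 + 55/n)
g(7) - 107*(-106) = (-3 + 55/7) - 107*(-106) = (-3 + 55*(1/7)) + 11342 = (-3 + 55/7) + 11342 = 34/7 + 11342 = 79428/7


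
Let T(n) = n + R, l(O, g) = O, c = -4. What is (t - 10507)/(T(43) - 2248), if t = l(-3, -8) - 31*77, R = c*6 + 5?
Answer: 12897/2224 ≈ 5.7990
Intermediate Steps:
R = -19 (R = -4*6 + 5 = -24 + 5 = -19)
t = -2390 (t = -3 - 31*77 = -3 - 2387 = -2390)
T(n) = -19 + n (T(n) = n - 19 = -19 + n)
(t - 10507)/(T(43) - 2248) = (-2390 - 10507)/((-19 + 43) - 2248) = -12897/(24 - 2248) = -12897/(-2224) = -12897*(-1/2224) = 12897/2224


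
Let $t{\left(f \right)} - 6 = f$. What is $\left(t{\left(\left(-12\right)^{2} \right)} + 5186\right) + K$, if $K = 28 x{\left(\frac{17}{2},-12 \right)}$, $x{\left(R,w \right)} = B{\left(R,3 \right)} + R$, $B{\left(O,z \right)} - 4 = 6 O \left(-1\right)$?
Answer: $4258$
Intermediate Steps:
$B{\left(O,z \right)} = 4 - 6 O$ ($B{\left(O,z \right)} = 4 + 6 O \left(-1\right) = 4 - 6 O$)
$x{\left(R,w \right)} = 4 - 5 R$ ($x{\left(R,w \right)} = \left(4 - 6 R\right) + R = 4 - 5 R$)
$t{\left(f \right)} = 6 + f$
$K = -1078$ ($K = 28 \left(4 - 5 \cdot \frac{17}{2}\right) = 28 \left(4 - 5 \cdot 17 \cdot \frac{1}{2}\right) = 28 \left(4 - \frac{85}{2}\right) = 28 \left(- \frac{77}{2}\right) = -1078$)
$\left(t{\left(\left(-12\right)^{2} \right)} + 5186\right) + K = \left(\left(6 + \left(-12\right)^{2}\right) + 5186\right) - 1078 = \left(\left(6 + 144\right) + 5186\right) - 1078 = \left(150 + 5186\right) - 1078 = 5336 - 1078 = 4258$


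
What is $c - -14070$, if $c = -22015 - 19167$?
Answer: $-27112$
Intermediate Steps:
$c = -41182$ ($c = -22015 - 19167 = -41182$)
$c - -14070 = -41182 - -14070 = -41182 + 14070 = -27112$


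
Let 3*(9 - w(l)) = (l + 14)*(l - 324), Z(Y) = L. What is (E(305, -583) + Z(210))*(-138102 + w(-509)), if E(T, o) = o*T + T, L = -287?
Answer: 48989829786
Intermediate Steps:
E(T, o) = T + T*o (E(T, o) = T*o + T = T + T*o)
Z(Y) = -287
w(l) = 9 - (-324 + l)*(14 + l)/3 (w(l) = 9 - (l + 14)*(l - 324)/3 = 9 - (14 + l)*(-324 + l)/3 = 9 - (-324 + l)*(14 + l)/3)
(E(305, -583) + Z(210))*(-138102 + w(-509)) = (305*(1 - 583) - 287)*(-138102 + (1521 - ⅓*(-509)² + (310/3)*(-509))) = (305*(-582) - 287)*(-138102 + (1521 - ⅓*259081 - 157790/3)) = (-177510 - 287)*(-138102 + (1521 - 259081/3 - 157790/3)) = -177797*(-138102 - 137436) = -177797*(-275538) = 48989829786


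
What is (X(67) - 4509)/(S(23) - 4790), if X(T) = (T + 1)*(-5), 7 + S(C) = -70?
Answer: 4849/4867 ≈ 0.99630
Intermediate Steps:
S(C) = -77 (S(C) = -7 - 70 = -77)
X(T) = -5 - 5*T (X(T) = (1 + T)*(-5) = -5 - 5*T)
(X(67) - 4509)/(S(23) - 4790) = ((-5 - 5*67) - 4509)/(-77 - 4790) = ((-5 - 335) - 4509)/(-4867) = (-340 - 4509)*(-1/4867) = -4849*(-1/4867) = 4849/4867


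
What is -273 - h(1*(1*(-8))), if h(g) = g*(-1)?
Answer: -281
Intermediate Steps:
h(g) = -g
-273 - h(1*(1*(-8))) = -273 - (-1)*1*(1*(-8)) = -273 - (-1)*1*(-8) = -273 - (-1)*(-8) = -273 - 1*8 = -273 - 8 = -281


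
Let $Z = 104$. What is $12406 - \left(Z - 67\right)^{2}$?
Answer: $11037$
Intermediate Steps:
$12406 - \left(Z - 67\right)^{2} = 12406 - \left(104 - 67\right)^{2} = 12406 - 37^{2} = 12406 - 1369 = 11037$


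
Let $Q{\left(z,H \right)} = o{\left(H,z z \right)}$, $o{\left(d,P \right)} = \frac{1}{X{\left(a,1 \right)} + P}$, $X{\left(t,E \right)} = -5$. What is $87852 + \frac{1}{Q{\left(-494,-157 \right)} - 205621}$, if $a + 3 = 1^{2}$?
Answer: $\frac{4408228716814969}{50177898250} \approx 87852.0$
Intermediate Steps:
$a = -2$ ($a = -3 + 1^{2} = -3 + 1 = -2$)
$o{\left(d,P \right)} = \frac{1}{-5 + P}$
$Q{\left(z,H \right)} = \frac{1}{-5 + z^{2}}$ ($Q{\left(z,H \right)} = \frac{1}{-5 + z z} = \frac{1}{-5 + z^{2}}$)
$87852 + \frac{1}{Q{\left(-494,-157 \right)} - 205621} = 87852 + \frac{1}{\frac{1}{-5 + \left(-494\right)^{2}} - 205621} = 87852 + \frac{1}{\frac{1}{-5 + 244036} - 205621} = 87852 + \frac{1}{\frac{1}{244031} - 205621} = 87852 + \frac{1}{- \frac{50177898250}{244031}} = 87852 - \frac{244031}{50177898250} = \frac{4408228716814969}{50177898250}$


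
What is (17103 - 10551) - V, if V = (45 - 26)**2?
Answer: 6191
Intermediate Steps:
V = 361 (V = 19**2 = 361)
(17103 - 10551) - V = (17103 - 10551) - 1*361 = 6552 - 361 = 6191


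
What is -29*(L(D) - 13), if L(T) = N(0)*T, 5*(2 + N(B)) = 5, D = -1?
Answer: 348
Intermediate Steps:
N(B) = -1 (N(B) = -2 + (1/5)*5 = -2 + 1 = -1)
L(T) = -T
-29*(L(D) - 13) = -29*(-1*(-1) - 13) = -29*(1 - 13) = -29*(-12) = 348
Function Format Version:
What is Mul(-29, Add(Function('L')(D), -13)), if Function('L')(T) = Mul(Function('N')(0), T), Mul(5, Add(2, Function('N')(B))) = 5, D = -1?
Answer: 348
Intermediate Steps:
Function('N')(B) = -1 (Function('N')(B) = Add(-2, Mul(Rational(1, 5), 5)) = Add(-2, 1) = -1)
Function('L')(T) = Mul(-1, T)
Mul(-29, Add(Function('L')(D), -13)) = Mul(-29, Add(Mul(-1, -1), -13)) = Mul(-29, Add(1, -13)) = Mul(-29, -12) = 348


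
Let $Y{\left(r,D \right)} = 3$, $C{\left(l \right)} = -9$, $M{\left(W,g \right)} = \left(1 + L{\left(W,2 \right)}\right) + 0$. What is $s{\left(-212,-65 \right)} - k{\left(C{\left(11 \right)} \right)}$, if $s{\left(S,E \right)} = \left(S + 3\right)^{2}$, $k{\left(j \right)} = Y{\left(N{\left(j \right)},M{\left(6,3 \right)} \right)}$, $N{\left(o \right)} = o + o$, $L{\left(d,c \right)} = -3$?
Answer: $43678$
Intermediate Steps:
$M{\left(W,g \right)} = -2$ ($M{\left(W,g \right)} = \left(1 - 3\right) + 0 = -2 + 0 = -2$)
$N{\left(o \right)} = 2 o$
$k{\left(j \right)} = 3$
$s{\left(S,E \right)} = \left(3 + S\right)^{2}$
$s{\left(-212,-65 \right)} - k{\left(C{\left(11 \right)} \right)} = \left(3 - 212\right)^{2} - 3 = \left(-209\right)^{2} - 3 = 43681 - 3 = 43678$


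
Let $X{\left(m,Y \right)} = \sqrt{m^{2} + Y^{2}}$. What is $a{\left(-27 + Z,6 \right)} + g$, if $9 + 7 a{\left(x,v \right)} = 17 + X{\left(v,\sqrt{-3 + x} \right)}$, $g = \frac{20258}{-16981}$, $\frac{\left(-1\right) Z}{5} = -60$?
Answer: $- \frac{5958}{118867} + \frac{3 \sqrt{34}}{7} \approx 2.4489$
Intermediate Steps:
$Z = 300$ ($Z = \left(-5\right) \left(-60\right) = 300$)
$g = - \frac{20258}{16981}$ ($g = 20258 \left(- \frac{1}{16981}\right) = - \frac{20258}{16981} \approx -1.193$)
$X{\left(m,Y \right)} = \sqrt{Y^{2} + m^{2}}$
$a{\left(x,v \right)} = \frac{8}{7} + \frac{\sqrt{-3 + x + v^{2}}}{7}$ ($a{\left(x,v \right)} = - \frac{9}{7} + \frac{17 + \sqrt{\left(\sqrt{-3 + x}\right)^{2} + v^{2}}}{7} = - \frac{9}{7} + \frac{17 + \sqrt{\left(-3 + x\right) + v^{2}}}{7} = - \frac{9}{7} + \frac{17 + \sqrt{-3 + x + v^{2}}}{7} = - \frac{9}{7} + \left(\frac{17}{7} + \frac{\sqrt{-3 + x + v^{2}}}{7}\right) = \frac{8}{7} + \frac{\sqrt{-3 + x + v^{2}}}{7}$)
$a{\left(-27 + Z,6 \right)} + g = \left(\frac{8}{7} + \frac{\sqrt{-3 + \left(-27 + 300\right) + 6^{2}}}{7}\right) - \frac{20258}{16981} = \left(\frac{8}{7} + \frac{\sqrt{-3 + 273 + 36}}{7}\right) - \frac{20258}{16981} = \left(\frac{8}{7} + \frac{\sqrt{306}}{7}\right) - \frac{20258}{16981} = \left(\frac{8}{7} + \frac{3 \sqrt{34}}{7}\right) - \frac{20258}{16981} = - \frac{5958}{118867} + \frac{3 \sqrt{34}}{7}$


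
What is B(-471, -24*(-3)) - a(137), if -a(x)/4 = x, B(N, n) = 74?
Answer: 622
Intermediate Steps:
a(x) = -4*x
B(-471, -24*(-3)) - a(137) = 74 - (-4)*137 = 74 - 1*(-548) = 74 + 548 = 622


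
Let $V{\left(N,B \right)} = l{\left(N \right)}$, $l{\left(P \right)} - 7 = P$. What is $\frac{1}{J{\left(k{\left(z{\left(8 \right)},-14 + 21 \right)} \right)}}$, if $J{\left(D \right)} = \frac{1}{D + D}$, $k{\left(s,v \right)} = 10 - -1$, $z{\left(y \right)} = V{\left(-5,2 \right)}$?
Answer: $22$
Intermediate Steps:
$l{\left(P \right)} = 7 + P$
$V{\left(N,B \right)} = 7 + N$
$z{\left(y \right)} = 2$ ($z{\left(y \right)} = 7 - 5 = 2$)
$k{\left(s,v \right)} = 11$ ($k{\left(s,v \right)} = 10 + 1 = 11$)
$J{\left(D \right)} = \frac{1}{2 D}$
$\frac{1}{J{\left(k{\left(z{\left(8 \right)},-14 + 21 \right)} \right)}} = \frac{1}{\frac{1}{2} \cdot \frac{1}{11}} = \frac{1}{\frac{1}{22}} = 22$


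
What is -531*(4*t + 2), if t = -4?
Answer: 7434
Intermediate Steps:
-531*(4*t + 2) = -531*(4*(-4) + 2) = -531*(-16 + 2) = -531*(-14) = 7434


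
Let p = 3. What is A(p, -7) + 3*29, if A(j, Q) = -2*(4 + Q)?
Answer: 93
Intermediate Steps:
A(j, Q) = -8 - 2*Q
A(p, -7) + 3*29 = (-8 - 2*(-7)) + 3*29 = (-8 + 14) + 87 = 6 + 87 = 93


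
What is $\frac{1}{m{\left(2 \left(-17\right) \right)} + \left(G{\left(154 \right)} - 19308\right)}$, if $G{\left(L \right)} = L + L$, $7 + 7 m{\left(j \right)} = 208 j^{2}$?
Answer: $\frac{7}{107441} \approx 6.5152 \cdot 10^{-5}$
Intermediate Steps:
$m{\left(j \right)} = -1 + \frac{208 j^{2}}{7}$
$G{\left(L \right)} = 2 L$
$\frac{1}{m{\left(2 \left(-17\right) \right)} + \left(G{\left(154 \right)} - 19308\right)} = \frac{1}{\left(-1 + \frac{208 \left(2 \left(-17\right)\right)^{2}}{7}\right) + \left(2 \cdot 154 - 19308\right)} = \frac{1}{\left(-1 + \frac{208 \left(-34\right)^{2}}{7}\right) + \left(308 - 19308\right)} = \frac{1}{\left(-1 + \frac{208}{7} \cdot 1156\right) - 19000} = \frac{1}{\left(-1 + \frac{240448}{7}\right) - 19000} = \frac{1}{\frac{240441}{7} - 19000} = \frac{1}{\frac{107441}{7}} = \frac{7}{107441}$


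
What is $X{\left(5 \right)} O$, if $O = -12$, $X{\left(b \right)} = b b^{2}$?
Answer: $-1500$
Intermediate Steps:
$X{\left(b \right)} = b^{3}$
$X{\left(5 \right)} O = 5^{3} \left(-12\right) = 125 \left(-12\right) = -1500$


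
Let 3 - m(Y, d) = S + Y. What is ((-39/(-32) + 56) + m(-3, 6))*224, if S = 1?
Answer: 13937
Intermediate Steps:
m(Y, d) = 2 - Y (m(Y, d) = 3 - (1 + Y) = 3 + (-1 - Y) = 2 - Y)
((-39/(-32) + 56) + m(-3, 6))*224 = ((-39/(-32) + 56) + (2 - 1*(-3)))*224 = ((-39*(-1/32) + 56) + (2 + 3))*224 = ((39/32 + 56) + 5)*224 = (1831/32 + 5)*224 = (1991/32)*224 = 13937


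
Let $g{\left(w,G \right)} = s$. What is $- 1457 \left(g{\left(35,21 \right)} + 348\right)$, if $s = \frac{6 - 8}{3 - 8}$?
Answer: $- \frac{2538094}{5} \approx -5.0762 \cdot 10^{5}$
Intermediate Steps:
$s = \frac{2}{5}$ ($s = - \frac{2}{-5} = \left(-2\right) \left(- \frac{1}{5}\right) = \frac{2}{5} \approx 0.4$)
$g{\left(w,G \right)} = \frac{2}{5}$
$- 1457 \left(g{\left(35,21 \right)} + 348\right) = - 1457 \left(\frac{2}{5} + 348\right) = \left(-1457\right) \frac{1742}{5} = - \frac{2538094}{5}$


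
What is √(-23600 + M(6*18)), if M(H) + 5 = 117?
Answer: 8*I*√367 ≈ 153.26*I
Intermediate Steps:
M(H) = 112 (M(H) = -5 + 117 = 112)
√(-23600 + M(6*18)) = √(-23600 + 112) = √(-23488) = 8*I*√367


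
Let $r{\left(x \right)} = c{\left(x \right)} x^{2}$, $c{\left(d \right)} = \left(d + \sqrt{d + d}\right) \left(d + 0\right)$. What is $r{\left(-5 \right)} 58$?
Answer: $36250 - 7250 i \sqrt{10} \approx 36250.0 - 22927.0 i$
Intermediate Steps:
$c{\left(d \right)} = d \left(d + \sqrt{2} \sqrt{d}\right)$ ($c{\left(d \right)} = \left(d + \sqrt{2 d}\right) d = \left(d + \sqrt{2} \sqrt{d}\right) d = d \left(d + \sqrt{2} \sqrt{d}\right)$)
$r{\left(x \right)} = x^{2} \left(x^{2} + \sqrt{2} x^{\frac{3}{2}}\right)$ ($r{\left(x \right)} = \left(x^{2} + \sqrt{2} x^{\frac{3}{2}}\right) x^{2} = x^{2} \left(x^{2} + \sqrt{2} x^{\frac{3}{2}}\right)$)
$r{\left(-5 \right)} 58 = \left(\left(-5\right)^{4} + \sqrt{2} \left(-5\right)^{\frac{7}{2}}\right) 58 = \left(625 + \sqrt{2} \left(- 125 i \sqrt{5}\right)\right) 58 = \left(625 - 125 i \sqrt{10}\right) 58 = 36250 - 7250 i \sqrt{10}$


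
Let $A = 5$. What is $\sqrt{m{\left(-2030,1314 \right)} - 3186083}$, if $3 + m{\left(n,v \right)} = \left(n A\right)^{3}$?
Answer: $i \sqrt{1045681561086} \approx 1.0226 \cdot 10^{6} i$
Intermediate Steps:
$m{\left(n,v \right)} = -3 + 125 n^{3}$ ($m{\left(n,v \right)} = -3 + \left(n 5\right)^{3} = -3 + \left(5 n\right)^{3} = -3 + 125 n^{3}$)
$\sqrt{m{\left(-2030,1314 \right)} - 3186083} = \sqrt{\left(-3 + 125 \left(-2030\right)^{3}\right) - 3186083} = \sqrt{\left(-3 + 125 \left(-8365427000\right)\right) - 3186083} = \sqrt{\left(-3 - 1045678375000\right) - 3186083} = \sqrt{-1045678375003 - 3186083} = \sqrt{-1045681561086} = i \sqrt{1045681561086}$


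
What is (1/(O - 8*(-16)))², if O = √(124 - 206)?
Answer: (128 + I*√82)⁻² ≈ 6.0126e-5 - 8.5501e-6*I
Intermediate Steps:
O = I*√82 (O = √(-82) = I*√82 ≈ 9.0554*I)
(1/(O - 8*(-16)))² = (1/(I*√82 - 8*(-16)))² = (1/(I*√82 + 128))² = (1/(128 + I*√82))² = (128 + I*√82)⁻²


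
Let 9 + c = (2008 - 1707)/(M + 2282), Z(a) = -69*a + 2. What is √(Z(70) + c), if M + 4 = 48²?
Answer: 3*I*√11283344534/4582 ≈ 69.548*I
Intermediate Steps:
M = 2300 (M = -4 + 48² = -4 + 2304 = 2300)
Z(a) = 2 - 69*a
c = -40937/4582 (c = -9 + (2008 - 1707)/(2300 + 2282) = -9 + 301/4582 = -40937/4582 ≈ -8.9343)
√(Z(70) + c) = √((2 - 69*70) - 40937/4582) = √((2 - 4830) - 40937/4582) = √(-4828 - 40937/4582) = √(-22162833/4582) = 3*I*√11283344534/4582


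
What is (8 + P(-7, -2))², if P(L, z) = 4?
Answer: 144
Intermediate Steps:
(8 + P(-7, -2))² = (8 + 4)² = 12² = 144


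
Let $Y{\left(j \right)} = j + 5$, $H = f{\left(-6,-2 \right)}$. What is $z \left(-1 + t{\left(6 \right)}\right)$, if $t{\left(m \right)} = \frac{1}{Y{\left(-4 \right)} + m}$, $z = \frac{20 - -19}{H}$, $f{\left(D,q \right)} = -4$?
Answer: $\frac{117}{14} \approx 8.3571$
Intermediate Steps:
$H = -4$
$Y{\left(j \right)} = 5 + j$
$z = - \frac{39}{4}$ ($z = \frac{20 - -19}{-4} = \left(20 + 19\right) \left(- \frac{1}{4}\right) = 39 \left(- \frac{1}{4}\right) = - \frac{39}{4} \approx -9.75$)
$t{\left(m \right)} = \frac{1}{1 + m}$ ($t{\left(m \right)} = \frac{1}{\left(5 - 4\right) + m} = \frac{1}{1 + m}$)
$z \left(-1 + t{\left(6 \right)}\right) = - \frac{39 \left(-1 + \frac{1}{1 + 6}\right)}{4} = - \frac{39 \left(-1 + \frac{1}{7}\right)}{4} = \left(- \frac{39}{4}\right) \left(- \frac{6}{7}\right) = \frac{117}{14}$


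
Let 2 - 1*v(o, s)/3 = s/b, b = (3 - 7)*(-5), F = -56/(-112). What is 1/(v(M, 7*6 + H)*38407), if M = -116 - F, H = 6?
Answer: -5/230442 ≈ -2.1697e-5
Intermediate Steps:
F = 1/2 (F = -56*(-1/112) = 1/2 ≈ 0.50000)
b = 20 (b = -4*(-5) = 20)
M = -233/2 (M = -116 - 1*1/2 = -116 - 1/2 = -233/2 ≈ -116.50)
v(o, s) = 6 - 3*s/20
1/(v(M, 7*6 + H)*38407) = 1/((6 - 3*(7*6 + 6)/20)*38407) = (1/38407)/(6 - 3*(42 + 6)/20) = (1/38407)/(6 - 3/20*48) = (1/38407)/(6 - 36/5) = (1/38407)/(-6/5) = -5/6*1/38407 = -5/230442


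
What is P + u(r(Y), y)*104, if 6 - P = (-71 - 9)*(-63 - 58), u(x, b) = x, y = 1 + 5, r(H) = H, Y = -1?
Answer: -9778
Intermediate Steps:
y = 6
P = -9674 (P = 6 - (-71 - 9)*(-63 - 58) = 6 - (-80)*(-121) = 6 - 1*9680 = 6 - 9680 = -9674)
P + u(r(Y), y)*104 = -9674 - 1*104 = -9674 - 104 = -9778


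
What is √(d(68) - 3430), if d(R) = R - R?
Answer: 7*I*√70 ≈ 58.566*I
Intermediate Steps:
d(R) = 0
√(d(68) - 3430) = √(0 - 3430) = √(-3430) = 7*I*√70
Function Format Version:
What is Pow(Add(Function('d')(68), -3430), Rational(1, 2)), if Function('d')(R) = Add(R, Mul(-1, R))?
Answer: Mul(7, I, Pow(70, Rational(1, 2))) ≈ Mul(58.566, I)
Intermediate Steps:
Function('d')(R) = 0
Pow(Add(Function('d')(68), -3430), Rational(1, 2)) = Pow(Add(0, -3430), Rational(1, 2)) = Pow(-3430, Rational(1, 2)) = Mul(7, I, Pow(70, Rational(1, 2)))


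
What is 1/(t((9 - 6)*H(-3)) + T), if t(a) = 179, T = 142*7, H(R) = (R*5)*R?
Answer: 1/1173 ≈ 0.00085251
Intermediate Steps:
H(R) = 5*R² (H(R) = (5*R)*R = 5*R²)
T = 994
1/(t((9 - 6)*H(-3)) + T) = 1/(179 + 994) = 1/1173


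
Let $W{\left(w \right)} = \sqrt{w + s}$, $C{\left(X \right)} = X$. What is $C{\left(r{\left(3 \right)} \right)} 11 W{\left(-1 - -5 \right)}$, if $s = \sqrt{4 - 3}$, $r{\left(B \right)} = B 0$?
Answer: $0$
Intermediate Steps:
$r{\left(B \right)} = 0$
$s = 1$ ($s = \sqrt{1} = 1$)
$W{\left(w \right)} = \sqrt{1 + w}$ ($W{\left(w \right)} = \sqrt{w + 1} = \sqrt{1 + w}$)
$C{\left(r{\left(3 \right)} \right)} 11 W{\left(-1 - -5 \right)} = 0 \cdot 11 \sqrt{1 - -4} = 0 \sqrt{1 + \left(-1 + 5\right)} = 0 \sqrt{1 + 4} = 0 \sqrt{5} = 0$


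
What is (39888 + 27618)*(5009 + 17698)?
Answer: 1532858742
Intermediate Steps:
(39888 + 27618)*(5009 + 17698) = 67506*22707 = 1532858742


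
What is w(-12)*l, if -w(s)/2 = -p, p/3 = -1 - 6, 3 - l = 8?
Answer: 210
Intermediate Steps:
l = -5 (l = 3 - 1*8 = 3 - 8 = -5)
p = -21 (p = 3*(-1 - 6) = 3*(-7) = -21)
w(s) = -42 (w(s) = -(-2)*(-21) = -2*21 = -42)
w(-12)*l = -42*(-5) = 210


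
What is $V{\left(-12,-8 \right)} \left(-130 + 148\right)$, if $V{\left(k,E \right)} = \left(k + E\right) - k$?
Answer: $-144$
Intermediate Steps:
$V{\left(k,E \right)} = E$ ($V{\left(k,E \right)} = \left(E + k\right) - k = E$)
$V{\left(-12,-8 \right)} \left(-130 + 148\right) = - 8 \left(-130 + 148\right) = \left(-8\right) 18 = -144$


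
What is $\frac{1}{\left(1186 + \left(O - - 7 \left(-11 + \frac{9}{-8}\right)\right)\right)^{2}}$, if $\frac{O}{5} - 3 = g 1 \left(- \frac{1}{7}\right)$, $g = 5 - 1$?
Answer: $\frac{3136}{3886649649} \approx 8.0686 \cdot 10^{-7}$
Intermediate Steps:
$g = 4$ ($g = 5 - 1 = 4$)
$O = \frac{85}{7}$ ($O = 15 + 5 \cdot 4 \cdot 1 \left(- \frac{1}{7}\right) = 15 + 5 \cdot 4 \left(\left(-1\right) \frac{1}{7}\right) = 15 + 5 \cdot 4 \left(- \frac{1}{7}\right) = 15 + 5 \left(- \frac{4}{7}\right) = 15 - \frac{20}{7} = \frac{85}{7} \approx 12.143$)
$\frac{1}{\left(1186 + \left(O - - 7 \left(-11 + \frac{9}{-8}\right)\right)\right)^{2}} = \frac{1}{\left(1186 + \left(\frac{85}{7} - - 7 \left(-11 + \frac{9}{-8}\right)\right)\right)^{2}} = \frac{1}{\left(1186 + \left(\frac{85}{7} - - 7 \left(-11 + 9 \left(- \frac{1}{8}\right)\right)\right)\right)^{2}} = \frac{1}{\left(1186 + \left(\frac{85}{7} - - 7 \left(-11 - \frac{9}{8}\right)\right)\right)^{2}} = \frac{1}{\left(1186 + \left(\frac{85}{7} - \left(-7\right) \left(- \frac{97}{8}\right)\right)\right)^{2}} = \frac{1}{\left(1186 + \left(\frac{85}{7} - \frac{679}{8}\right)\right)^{2}} = \frac{1}{\left(1186 - \frac{4073}{56}\right)^{2}} = \frac{1}{\left(\frac{62343}{56}\right)^{2}} = \frac{1}{\frac{3886649649}{3136}} = \frac{3136}{3886649649}$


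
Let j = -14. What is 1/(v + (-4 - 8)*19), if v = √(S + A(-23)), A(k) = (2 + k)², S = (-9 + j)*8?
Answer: -228/51727 - √257/51727 ≈ -0.0047177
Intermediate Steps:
S = -184 (S = (-9 - 14)*8 = -23*8 = -184)
v = √257 (v = √(-184 + (2 - 23)²) = √(-184 + (-21)²) = √(-184 + 441) = √257 ≈ 16.031)
1/(v + (-4 - 8)*19) = 1/(√257 + (-4 - 8)*19) = 1/(√257 - 12*19) = 1/(√257 - 228) = 1/(-228 + √257)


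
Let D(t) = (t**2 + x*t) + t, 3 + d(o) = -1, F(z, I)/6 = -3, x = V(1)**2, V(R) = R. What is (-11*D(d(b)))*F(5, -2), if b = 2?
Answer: 1584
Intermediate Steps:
x = 1 (x = 1**2 = 1)
F(z, I) = -18 (F(z, I) = 6*(-3) = -18)
d(o) = -4 (d(o) = -3 - 1 = -4)
D(t) = t**2 + 2*t (D(t) = (t**2 + 1*t) + t = (t**2 + t) + t = (t + t**2) + t = t**2 + 2*t)
(-11*D(d(b)))*F(5, -2) = -(-44)*(2 - 4)*(-18) = -(-44)*(-2)*(-18) = -11*8*(-18) = -88*(-18) = 1584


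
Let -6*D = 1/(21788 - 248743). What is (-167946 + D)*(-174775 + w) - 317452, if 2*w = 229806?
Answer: 6846060440592964/680865 ≈ 1.0055e+10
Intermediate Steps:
w = 114903 (w = (½)*229806 = 114903)
D = 1/1361730 (D = -1/(6*(21788 - 248743)) = -⅙/(-226955) = -⅙*(-1/226955) = 1/1361730 ≈ 7.3436e-7)
(-167946 + D)*(-174775 + w) - 317452 = (-167946 + 1/1361730)*(-174775 + 114903) - 317452 = -228697106579/1361730*(-59872) - 317452 = 6846276582548944/680865 - 317452 = 6846060440592964/680865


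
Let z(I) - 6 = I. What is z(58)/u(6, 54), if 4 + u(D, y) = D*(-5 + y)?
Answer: 32/145 ≈ 0.22069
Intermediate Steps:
z(I) = 6 + I
u(D, y) = -4 + D*(-5 + y)
z(58)/u(6, 54) = (6 + 58)/(-4 - 5*6 + 6*54) = 64/(-4 - 30 + 324) = 64/290 = 64*(1/290) = 32/145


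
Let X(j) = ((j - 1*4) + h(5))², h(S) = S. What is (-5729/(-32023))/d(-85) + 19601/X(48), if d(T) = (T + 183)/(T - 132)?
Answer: 38530619/4960466 ≈ 7.7675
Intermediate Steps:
X(j) = (1 + j)² (X(j) = ((j - 1*4) + 5)² = ((j - 4) + 5)² = ((-4 + j) + 5)² = (1 + j)²)
d(T) = (183 + T)/(-132 + T)
(-5729/(-32023))/d(-85) + 19601/X(48) = (-5729/(-32023))/(((183 - 85)/(-132 - 85))) + 19601/((1 + 48)²) = (-5729*(-1/32023))/((98/(-217))) + 19601/(49²) = 5729/(32023*((-1/217*98))) + 19601/2401 = 5729/(32023*(-14/31)) + 19601*(1/2401) = (5729/32023)*(-31/14) + 19601/2401 = -5729/14462 + 19601/2401 = 38530619/4960466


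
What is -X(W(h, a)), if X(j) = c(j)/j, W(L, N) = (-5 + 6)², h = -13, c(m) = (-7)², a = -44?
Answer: -49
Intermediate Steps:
c(m) = 49
W(L, N) = 1 (W(L, N) = 1² = 1)
X(j) = 49/j
-X(W(h, a)) = -49/1 = -49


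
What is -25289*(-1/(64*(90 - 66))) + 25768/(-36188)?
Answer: 218894671/13896192 ≈ 15.752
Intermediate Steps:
-25289*(-1/(64*(90 - 66))) + 25768/(-36188) = -25289/((-64*24)) + 25768*(-1/36188) = -25289/(-1536) - 6442/9047 = -25289*(-1/1536) - 6442/9047 = 25289/1536 - 6442/9047 = 218894671/13896192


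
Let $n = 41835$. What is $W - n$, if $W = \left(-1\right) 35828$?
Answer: $-77663$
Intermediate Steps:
$W = -35828$
$W - n = -35828 - 41835 = -77663$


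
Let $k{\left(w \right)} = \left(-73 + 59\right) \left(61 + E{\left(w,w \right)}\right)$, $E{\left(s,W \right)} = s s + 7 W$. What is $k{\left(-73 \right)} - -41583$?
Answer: $-26723$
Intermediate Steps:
$E{\left(s,W \right)} = s^{2} + 7 W$
$k{\left(w \right)} = -854 - 98 w - 14 w^{2}$ ($k{\left(w \right)} = \left(-73 + 59\right) \left(61 + \left(w^{2} + 7 w\right)\right) = - 14 \left(61 + w^{2} + 7 w\right) = -854 - 98 w - 14 w^{2}$)
$k{\left(-73 \right)} - -41583 = \left(-854 - -7154 - 14 \left(-73\right)^{2}\right) - -41583 = \left(-854 + 7154 - 74606\right) + 41583 = -68306 + 41583 = -26723$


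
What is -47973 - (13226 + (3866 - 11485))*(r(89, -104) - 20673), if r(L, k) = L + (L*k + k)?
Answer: 167848035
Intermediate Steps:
r(L, k) = L + k + L*k (r(L, k) = L + (k + L*k) = L + k + L*k)
-47973 - (13226 + (3866 - 11485))*(r(89, -104) - 20673) = -47973 - (13226 + (3866 - 11485))*((89 - 104 + 89*(-104)) - 20673) = -47973 - (13226 - 7619)*((89 - 104 - 9256) - 20673) = -47973 - 5607*(-9271 - 20673) = -47973 - 5607*(-29944) = -47973 - 1*(-167896008) = -47973 + 167896008 = 167848035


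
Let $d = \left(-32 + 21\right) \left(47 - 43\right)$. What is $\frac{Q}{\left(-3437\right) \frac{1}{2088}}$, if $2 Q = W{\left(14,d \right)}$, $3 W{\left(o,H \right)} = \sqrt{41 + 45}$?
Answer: $- \frac{348 \sqrt{86}}{3437} \approx -0.93896$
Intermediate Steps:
$d = -44$ ($d = \left(-11\right) 4 = -44$)
$W{\left(o,H \right)} = \frac{\sqrt{86}}{3}$ ($W{\left(o,H \right)} = \frac{\sqrt{41 + 45}}{3} = \frac{\sqrt{86}}{3}$)
$Q = \frac{\sqrt{86}}{6}$ ($Q = \frac{\frac{1}{3} \sqrt{86}}{2} = \frac{\sqrt{86}}{6} \approx 1.5456$)
$\frac{Q}{\left(-3437\right) \frac{1}{2088}} = \frac{\frac{1}{6} \sqrt{86}}{\left(-3437\right) \frac{1}{2088}} = \frac{\frac{1}{6} \sqrt{86}}{- \frac{3437}{2088}} = \frac{\sqrt{86}}{6} \left(- \frac{2088}{3437}\right) = - \frac{348 \sqrt{86}}{3437}$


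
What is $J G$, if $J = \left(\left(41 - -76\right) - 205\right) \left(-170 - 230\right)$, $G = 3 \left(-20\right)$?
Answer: $-2112000$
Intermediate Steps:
$G = -60$
$J = 35200$ ($J = \left(\left(41 + 76\right) - 205\right) \left(-400\right) = \left(117 - 205\right) \left(-400\right) = \left(-88\right) \left(-400\right) = 35200$)
$J G = 35200 \left(-60\right) = -2112000$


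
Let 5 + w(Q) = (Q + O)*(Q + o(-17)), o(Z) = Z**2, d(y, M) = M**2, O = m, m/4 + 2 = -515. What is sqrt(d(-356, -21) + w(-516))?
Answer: 2*sqrt(146751) ≈ 766.16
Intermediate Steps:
m = -2068 (m = -8 + 4*(-515) = -8 - 2060 = -2068)
O = -2068
w(Q) = -5 + (-2068 + Q)*(289 + Q) (w(Q) = -5 + (Q - 2068)*(Q + (-17)**2) = -5 + (-2068 + Q)*(Q + 289) = -5 + (-2068 + Q)*(289 + Q))
sqrt(d(-356, -21) + w(-516)) = sqrt((-21)**2 + (-597657 + (-516)**2 - 1779*(-516))) = sqrt(441 + (-597657 + 266256 + 917964)) = sqrt(441 + 586563) = sqrt(587004) = 2*sqrt(146751)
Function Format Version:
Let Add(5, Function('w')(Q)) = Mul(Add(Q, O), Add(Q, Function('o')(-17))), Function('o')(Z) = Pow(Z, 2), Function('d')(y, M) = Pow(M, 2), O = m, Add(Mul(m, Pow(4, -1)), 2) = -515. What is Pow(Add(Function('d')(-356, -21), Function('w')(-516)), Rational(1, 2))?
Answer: Mul(2, Pow(146751, Rational(1, 2))) ≈ 766.16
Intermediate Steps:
m = -2068 (m = Add(-8, Mul(4, -515)) = Add(-8, -2060) = -2068)
O = -2068
Function('w')(Q) = Add(-5, Mul(Add(-2068, Q), Add(289, Q))) (Function('w')(Q) = Add(-5, Mul(Add(Q, -2068), Add(Q, Pow(-17, 2)))) = Add(-5, Mul(Add(-2068, Q), Add(Q, 289))) = Add(-5, Mul(Add(-2068, Q), Add(289, Q))))
Pow(Add(Function('d')(-356, -21), Function('w')(-516)), Rational(1, 2)) = Pow(Add(Pow(-21, 2), Add(-597657, Pow(-516, 2), Mul(-1779, -516))), Rational(1, 2)) = Pow(Add(441, Add(-597657, 266256, 917964)), Rational(1, 2)) = Pow(Add(441, 586563), Rational(1, 2)) = Pow(587004, Rational(1, 2)) = Mul(2, Pow(146751, Rational(1, 2)))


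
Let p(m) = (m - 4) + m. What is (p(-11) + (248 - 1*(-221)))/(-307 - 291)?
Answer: -443/598 ≈ -0.74080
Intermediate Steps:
p(m) = -4 + 2*m (p(m) = (-4 + m) + m = -4 + 2*m)
(p(-11) + (248 - 1*(-221)))/(-307 - 291) = ((-4 + 2*(-11)) + (248 - 1*(-221)))/(-307 - 291) = ((-4 - 22) + (248 + 221))/(-598) = (-26 + 469)*(-1/598) = 443*(-1/598) = -443/598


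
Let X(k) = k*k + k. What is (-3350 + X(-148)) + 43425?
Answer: 61831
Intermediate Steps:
X(k) = k + k² (X(k) = k² + k = k + k²)
(-3350 + X(-148)) + 43425 = (-3350 - 148*(1 - 148)) + 43425 = (-3350 - 148*(-147)) + 43425 = (-3350 + 21756) + 43425 = 18406 + 43425 = 61831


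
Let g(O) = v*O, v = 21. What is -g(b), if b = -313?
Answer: 6573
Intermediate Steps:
g(O) = 21*O
-g(b) = -21*(-313) = -1*(-6573) = 6573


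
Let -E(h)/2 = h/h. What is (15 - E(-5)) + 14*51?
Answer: 731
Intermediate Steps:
E(h) = -2 (E(h) = -2*h/h = -2*1 = -2)
(15 - E(-5)) + 14*51 = (15 - 1*(-2)) + 14*51 = (15 + 2) + 714 = 17 + 714 = 731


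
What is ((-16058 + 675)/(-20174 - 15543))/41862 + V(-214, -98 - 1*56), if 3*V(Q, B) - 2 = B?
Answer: -75756027353/1495185054 ≈ -50.667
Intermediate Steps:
V(Q, B) = 2/3 + B/3
((-16058 + 675)/(-20174 - 15543))/41862 + V(-214, -98 - 1*56) = ((-16058 + 675)/(-20174 - 15543))/41862 + (2/3 + (-98 - 1*56)/3) = -15383/(-35717)*(1/41862) + (2/3 + (-98 - 56)/3) = -15383*(-1/35717)*(1/41862) + (2/3 + (1/3)*(-154)) = (15383/35717)*(1/41862) + (2/3 - 154/3) = 15383/1495185054 - 152/3 = -75756027353/1495185054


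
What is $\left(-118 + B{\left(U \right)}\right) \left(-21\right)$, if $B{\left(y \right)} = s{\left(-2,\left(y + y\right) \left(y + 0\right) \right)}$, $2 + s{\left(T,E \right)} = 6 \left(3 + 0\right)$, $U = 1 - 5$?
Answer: $2142$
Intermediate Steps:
$U = -4$ ($U = 1 - 5 = -4$)
$s{\left(T,E \right)} = 16$ ($s{\left(T,E \right)} = -2 + 6 \left(3 + 0\right) = -2 + 6 \cdot 3 = -2 + 18 = 16$)
$B{\left(y \right)} = 16$
$\left(-118 + B{\left(U \right)}\right) \left(-21\right) = \left(-118 + 16\right) \left(-21\right) = \left(-102\right) \left(-21\right) = 2142$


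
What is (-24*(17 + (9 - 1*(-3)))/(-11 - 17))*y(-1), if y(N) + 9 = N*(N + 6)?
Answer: -348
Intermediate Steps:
y(N) = -9 + N*(6 + N) (y(N) = -9 + N*(N + 6) = -9 + N*(6 + N))
(-24*(17 + (9 - 1*(-3)))/(-11 - 17))*y(-1) = (-24*(17 + (9 - 1*(-3)))/(-11 - 17))*(-9 + (-1)**2 + 6*(-1)) = (-24/((-28/(17 + (9 + 3)))))*(-9 + 1 - 6) = -24/((-28/(17 + 12)))*(-14) = -24/((-28/29))*(-14) = -24/((-28*1/29))*(-14) = -24/(-28/29)*(-14) = -24*(-29/28)*(-14) = (174/7)*(-14) = -348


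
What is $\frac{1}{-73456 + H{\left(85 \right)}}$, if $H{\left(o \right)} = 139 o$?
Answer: $- \frac{1}{61641} \approx -1.6223 \cdot 10^{-5}$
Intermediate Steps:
$\frac{1}{-73456 + H{\left(85 \right)}} = \frac{1}{-73456 + 139 \cdot 85} = \frac{1}{-73456 + 11815} = \frac{1}{-61641} = - \frac{1}{61641}$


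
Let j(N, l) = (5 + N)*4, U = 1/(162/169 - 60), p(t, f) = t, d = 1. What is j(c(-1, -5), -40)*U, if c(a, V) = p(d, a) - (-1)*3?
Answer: -1014/1663 ≈ -0.60974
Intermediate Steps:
c(a, V) = 4 (c(a, V) = 1 - (-1)*3 = 1 - 1*(-3) = 1 + 3 = 4)
U = -169/9978 (U = 1/(162*(1/169) - 60) = 1/(162/169 - 60) = 1/(-9978/169) = -169/9978 ≈ -0.016937)
j(N, l) = 20 + 4*N
j(c(-1, -5), -40)*U = (20 + 4*4)*(-169/9978) = (20 + 16)*(-169/9978) = 36*(-169/9978) = -1014/1663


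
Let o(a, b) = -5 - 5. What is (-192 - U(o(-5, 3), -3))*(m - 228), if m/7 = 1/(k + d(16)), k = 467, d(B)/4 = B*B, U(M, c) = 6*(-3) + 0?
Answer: 2816654/71 ≈ 39671.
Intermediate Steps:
o(a, b) = -10
U(M, c) = -18 (U(M, c) = -18 + 0 = -18)
d(B) = 4*B² (d(B) = 4*(B*B) = 4*B²)
m = 1/213 (m = 7/(467 + 4*16²) = 7/(467 + 4*256) = 7/(467 + 1024) = 7/1491 = 7*(1/1491) = 1/213 ≈ 0.0046948)
(-192 - U(o(-5, 3), -3))*(m - 228) = (-192 - 1*(-18))*(1/213 - 228) = (-192 + 18)*(-48563/213) = -174*(-48563/213) = 2816654/71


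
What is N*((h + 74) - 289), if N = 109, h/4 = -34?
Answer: -38259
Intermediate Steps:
h = -136 (h = 4*(-34) = -136)
N*((h + 74) - 289) = 109*((-136 + 74) - 289) = 109*(-62 - 289) = 109*(-351) = -38259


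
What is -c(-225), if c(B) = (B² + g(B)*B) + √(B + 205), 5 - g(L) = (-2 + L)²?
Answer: -11643525 - 2*I*√5 ≈ -1.1644e+7 - 4.4721*I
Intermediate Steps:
g(L) = 5 - (-2 + L)²
c(B) = B² + √(205 + B) + B*(5 - (-2 + B)²) (c(B) = (B² + (5 - (-2 + B)²)*B) + √(B + 205) = (B² + B*(5 - (-2 + B)²)) + √(205 + B) = B² + √(205 + B) + B*(5 - (-2 + B)²))
-c(-225) = -(-225 + √(205 - 225) - 1*(-225)³ + 5*(-225)²) = -(-225 + √(-20) - 1*(-11390625) + 5*50625) = -(-225 + 2*I*√5 + 11390625 + 253125) = -(11643525 + 2*I*√5) = -11643525 - 2*I*√5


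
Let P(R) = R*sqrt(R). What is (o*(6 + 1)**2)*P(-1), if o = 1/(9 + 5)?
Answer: -7*I/2 ≈ -3.5*I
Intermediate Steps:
o = 1/14 ≈ 0.071429
P(R) = R**(3/2)
(o*(6 + 1)**2)*P(-1) = ((6 + 1)**2/14)*(-1)**(3/2) = ((1/14)*7**2)*(-I) = ((1/14)*49)*(-I) = 7*(-I)/2 = -7*I/2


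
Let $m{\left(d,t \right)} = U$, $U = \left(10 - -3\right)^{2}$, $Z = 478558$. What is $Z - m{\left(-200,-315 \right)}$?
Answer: $478389$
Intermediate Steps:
$U = 169$ ($U = \left(10 + 3\right)^{2} = 13^{2} = 169$)
$m{\left(d,t \right)} = 169$
$Z - m{\left(-200,-315 \right)} = 478558 - 169 = 478389$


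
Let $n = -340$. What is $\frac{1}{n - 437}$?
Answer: $- \frac{1}{777} \approx -0.001287$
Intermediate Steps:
$\frac{1}{n - 437} = \frac{1}{-340 - 437} = \frac{1}{-777} = - \frac{1}{777}$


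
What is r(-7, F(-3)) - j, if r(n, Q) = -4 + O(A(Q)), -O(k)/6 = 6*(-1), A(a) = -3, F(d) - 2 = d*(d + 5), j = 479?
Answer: -447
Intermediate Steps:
F(d) = 2 + d*(5 + d) (F(d) = 2 + d*(d + 5) = 2 + d*(5 + d))
O(k) = 36 (O(k) = -36*(-1) = -6*(-6) = 36)
r(n, Q) = 32 (r(n, Q) = -4 + 36 = 32)
r(-7, F(-3)) - j = 32 - 1*479 = 32 - 479 = -447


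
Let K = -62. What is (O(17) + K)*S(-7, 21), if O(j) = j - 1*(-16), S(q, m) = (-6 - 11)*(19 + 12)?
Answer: 15283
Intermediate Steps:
S(q, m) = -527 (S(q, m) = -17*31 = -527)
O(j) = 16 + j (O(j) = j + 16 = 16 + j)
(O(17) + K)*S(-7, 21) = ((16 + 17) - 62)*(-527) = (33 - 62)*(-527) = -29*(-527) = 15283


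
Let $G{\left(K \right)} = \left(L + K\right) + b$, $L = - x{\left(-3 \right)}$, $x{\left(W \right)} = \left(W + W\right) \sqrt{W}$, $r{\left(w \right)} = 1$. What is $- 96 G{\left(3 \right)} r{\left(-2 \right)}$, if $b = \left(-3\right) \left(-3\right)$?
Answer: $-1152 - 576 i \sqrt{3} \approx -1152.0 - 997.66 i$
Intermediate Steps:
$b = 9$
$x{\left(W \right)} = 2 W^{\frac{3}{2}}$ ($x{\left(W \right)} = 2 W \sqrt{W} = 2 W^{\frac{3}{2}}$)
$L = 6 i \sqrt{3}$ ($L = - 2 \left(-3\right)^{\frac{3}{2}} = - 2 \left(- 3 i \sqrt{3}\right) = - \left(-6\right) i \sqrt{3} = 6 i \sqrt{3} \approx 10.392 i$)
$G{\left(K \right)} = 9 + K + 6 i \sqrt{3}$ ($G{\left(K \right)} = \left(6 i \sqrt{3} + K\right) + 9 = \left(K + 6 i \sqrt{3}\right) + 9 = 9 + K + 6 i \sqrt{3}$)
$- 96 G{\left(3 \right)} r{\left(-2 \right)} = - 96 \left(9 + 3 + 6 i \sqrt{3}\right) 1 = - 96 \left(12 + 6 i \sqrt{3}\right) 1 = \left(-1152 - 576 i \sqrt{3}\right) 1 = -1152 - 576 i \sqrt{3}$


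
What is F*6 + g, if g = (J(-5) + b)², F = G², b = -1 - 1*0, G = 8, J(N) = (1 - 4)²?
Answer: 448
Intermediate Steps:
J(N) = 9 (J(N) = (-3)² = 9)
b = -1 (b = -1 + 0 = -1)
F = 64 (F = 8² = 64)
g = 64 (g = (9 - 1)² = 8² = 64)
F*6 + g = 64*6 + 64 = 384 + 64 = 448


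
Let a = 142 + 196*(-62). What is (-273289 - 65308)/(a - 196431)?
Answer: 338597/208441 ≈ 1.6244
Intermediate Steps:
a = -12010 (a = 142 - 12152 = -12010)
(-273289 - 65308)/(a - 196431) = (-273289 - 65308)/(-12010 - 196431) = -338597/(-208441) = -338597*(-1/208441) = 338597/208441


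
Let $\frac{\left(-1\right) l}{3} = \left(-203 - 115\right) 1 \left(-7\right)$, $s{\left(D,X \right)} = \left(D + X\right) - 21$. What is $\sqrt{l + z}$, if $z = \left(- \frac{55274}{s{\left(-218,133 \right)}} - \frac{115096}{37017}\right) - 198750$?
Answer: $\frac{i \sqrt{9737143790923027}}{217989} \approx 452.67 i$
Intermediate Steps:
$s{\left(D,X \right)} = -21 + D + X$
$l = -6678$ ($l = - 3 \left(-203 - 115\right) 1 \left(-7\right) = - 3 \left(\left(-318\right) \left(-7\right)\right) = \left(-3\right) 2226 = -6678$)
$z = - \frac{388910885009}{1961901}$ ($z = \left(- \frac{55274}{-21 - 218 + 133} - \frac{115096}{37017}\right) - 198750 = \left(- \frac{55274}{-106} - \frac{115096}{37017}\right) - 198750 = \left(\left(-55274\right) \left(- \frac{1}{106}\right) - \frac{115096}{37017}\right) - 198750 = \left(\frac{27637}{53} - \frac{115096}{37017}\right) - 198750 = \frac{1016938741}{1961901} - 198750 = - \frac{388910885009}{1961901} \approx -1.9823 \cdot 10^{5}$)
$\sqrt{l + z} = \sqrt{-6678 - \frac{388910885009}{1961901}} = \sqrt{- \frac{402012459887}{1961901}} = \frac{i \sqrt{9737143790923027}}{217989}$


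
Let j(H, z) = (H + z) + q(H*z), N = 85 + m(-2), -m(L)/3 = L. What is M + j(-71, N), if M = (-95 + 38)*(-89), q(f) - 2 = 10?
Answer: 5105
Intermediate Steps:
q(f) = 12 (q(f) = 2 + 10 = 12)
m(L) = -3*L
M = 5073 (M = -57*(-89) = 5073)
N = 91 (N = 85 - 3*(-2) = 85 + 6 = 91)
j(H, z) = 12 + H + z (j(H, z) = (H + z) + 12 = 12 + H + z)
M + j(-71, N) = 5073 + (12 - 71 + 91) = 5073 + 32 = 5105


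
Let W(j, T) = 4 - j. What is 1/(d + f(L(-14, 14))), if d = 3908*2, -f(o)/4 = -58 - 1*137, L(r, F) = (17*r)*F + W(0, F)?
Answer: 1/8596 ≈ 0.00011633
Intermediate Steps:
L(r, F) = 4 + 17*F*r (L(r, F) = (17*r)*F + (4 - 1*0) = 17*F*r + (4 + 0) = 17*F*r + 4 = 4 + 17*F*r)
f(o) = 780 (f(o) = -4*(-58 - 1*137) = -4*(-58 - 137) = -4*(-195) = 780)
d = 7816
1/(d + f(L(-14, 14))) = 1/(7816 + 780) = 1/8596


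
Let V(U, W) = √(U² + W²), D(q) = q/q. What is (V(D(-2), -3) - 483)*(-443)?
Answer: 213969 - 443*√10 ≈ 2.1257e+5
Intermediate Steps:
D(q) = 1
(V(D(-2), -3) - 483)*(-443) = (√(1² + (-3)²) - 483)*(-443) = (√(1 + 9) - 483)*(-443) = (√10 - 483)*(-443) = (-483 + √10)*(-443) = 213969 - 443*√10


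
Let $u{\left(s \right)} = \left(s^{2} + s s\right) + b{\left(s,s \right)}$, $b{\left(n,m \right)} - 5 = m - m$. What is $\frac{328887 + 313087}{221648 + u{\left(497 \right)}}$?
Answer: $\frac{641974}{715671} \approx 0.89702$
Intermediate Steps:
$b{\left(n,m \right)} = 5$ ($b{\left(n,m \right)} = 5 + \left(m - m\right) = 5 + 0 = 5$)
$u{\left(s \right)} = 5 + 2 s^{2}$ ($u{\left(s \right)} = \left(s^{2} + s s\right) + 5 = \left(s^{2} + s^{2}\right) + 5 = 2 s^{2} + 5 = 5 + 2 s^{2}$)
$\frac{328887 + 313087}{221648 + u{\left(497 \right)}} = \frac{328887 + 313087}{221648 + \left(5 + 2 \cdot 497^{2}\right)} = \frac{641974}{221648 + \left(5 + 2 \cdot 247009\right)} = \frac{641974}{221648 + \left(5 + 494018\right)} = \frac{641974}{221648 + 494023} = \frac{641974}{715671}$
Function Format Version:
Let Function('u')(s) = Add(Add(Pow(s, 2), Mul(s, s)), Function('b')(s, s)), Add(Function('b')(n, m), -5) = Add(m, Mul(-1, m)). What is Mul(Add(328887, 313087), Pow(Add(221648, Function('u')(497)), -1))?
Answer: Rational(641974, 715671) ≈ 0.89702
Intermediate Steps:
Function('b')(n, m) = 5 (Function('b')(n, m) = Add(5, Add(m, Mul(-1, m))) = Add(5, 0) = 5)
Function('u')(s) = Add(5, Mul(2, Pow(s, 2))) (Function('u')(s) = Add(Add(Pow(s, 2), Mul(s, s)), 5) = Add(Add(Pow(s, 2), Pow(s, 2)), 5) = Add(Mul(2, Pow(s, 2)), 5) = Add(5, Mul(2, Pow(s, 2))))
Mul(Add(328887, 313087), Pow(Add(221648, Function('u')(497)), -1)) = Mul(Add(328887, 313087), Pow(Add(221648, Add(5, Mul(2, Pow(497, 2)))), -1)) = Mul(641974, Pow(Add(221648, Add(5, Mul(2, 247009))), -1)) = Mul(641974, Pow(Add(221648, Add(5, 494018)), -1)) = Mul(641974, Pow(Add(221648, 494023), -1)) = Mul(641974, Pow(715671, -1)) = Mul(641974, Rational(1, 715671)) = Rational(641974, 715671)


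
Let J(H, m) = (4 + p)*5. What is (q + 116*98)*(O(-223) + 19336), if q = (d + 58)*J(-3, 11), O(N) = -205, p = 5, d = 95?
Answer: 349198143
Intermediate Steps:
J(H, m) = 45 (J(H, m) = (4 + 5)*5 = 9*5 = 45)
q = 6885 (q = (95 + 58)*45 = 153*45 = 6885)
(q + 116*98)*(O(-223) + 19336) = (6885 + 116*98)*(-205 + 19336) = (6885 + 11368)*19131 = 18253*19131 = 349198143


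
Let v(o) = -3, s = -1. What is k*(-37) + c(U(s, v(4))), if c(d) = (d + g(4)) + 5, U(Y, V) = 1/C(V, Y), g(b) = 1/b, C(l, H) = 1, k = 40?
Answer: -5895/4 ≈ -1473.8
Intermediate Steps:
U(Y, V) = 1 (U(Y, V) = 1/1 = 1)
c(d) = 21/4 + d (c(d) = (d + 1/4) + 5 = (1/4 + d) + 5 = 21/4 + d)
k*(-37) + c(U(s, v(4))) = 40*(-37) + (21/4 + 1) = -1480 + 25/4 = -5895/4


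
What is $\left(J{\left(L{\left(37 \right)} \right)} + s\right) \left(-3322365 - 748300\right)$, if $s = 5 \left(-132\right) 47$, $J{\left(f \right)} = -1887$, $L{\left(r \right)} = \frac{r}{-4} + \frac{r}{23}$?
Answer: $133953373155$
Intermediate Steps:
$L{\left(r \right)} = - \frac{19 r}{92}$ ($L{\left(r \right)} = r \left(- \frac{1}{4}\right) + r \frac{1}{23} = - \frac{r}{4} + \frac{r}{23} = - \frac{19 r}{92}$)
$s = -31020$ ($s = \left(-660\right) 47 = -31020$)
$\left(J{\left(L{\left(37 \right)} \right)} + s\right) \left(-3322365 - 748300\right) = \left(-1887 - 31020\right) \left(-3322365 - 748300\right) = \left(-32907\right) \left(-4070665\right) = 133953373155$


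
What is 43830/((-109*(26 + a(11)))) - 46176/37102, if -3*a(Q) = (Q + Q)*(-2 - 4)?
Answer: -7609629/1088801 ≈ -6.9890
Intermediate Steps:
a(Q) = 4*Q (a(Q) = -(Q + Q)*(-2 - 4)/3 = -2*Q*(-6)/3 = -(-4)*Q = 4*Q)
43830/((-109*(26 + a(11)))) - 46176/37102 = 43830/((-109*(26 + 4*11))) - 46176/37102 = 43830/((-109*(26 + 44))) - 46176*1/37102 = 43830/((-109*70)) - 1776/1427 = 43830/(-7630) - 1776/1427 = 43830*(-1/7630) - 1776/1427 = -4383/763 - 1776/1427 = -7609629/1088801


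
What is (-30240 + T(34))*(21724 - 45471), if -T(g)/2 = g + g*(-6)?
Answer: 710035300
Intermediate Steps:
T(g) = 10*g (T(g) = -2*(g + g*(-6)) = -2*(g - 6*g) = -(-10)*g = 10*g)
(-30240 + T(34))*(21724 - 45471) = (-30240 + 10*34)*(21724 - 45471) = (-30240 + 340)*(-23747) = -29900*(-23747) = 710035300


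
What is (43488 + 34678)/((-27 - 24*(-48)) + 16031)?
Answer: 39083/8578 ≈ 4.5562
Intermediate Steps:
(43488 + 34678)/((-27 - 24*(-48)) + 16031) = 78166/((-27 + 1152) + 16031) = 78166/(1125 + 16031) = 78166/17156 = 78166*(1/17156) = 39083/8578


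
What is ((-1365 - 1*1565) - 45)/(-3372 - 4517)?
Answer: 425/1127 ≈ 0.37711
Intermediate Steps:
((-1365 - 1*1565) - 45)/(-3372 - 4517) = ((-1365 - 1565) - 45)/(-7889) = (-2930 - 45)*(-1/7889) = -2975*(-1/7889) = 425/1127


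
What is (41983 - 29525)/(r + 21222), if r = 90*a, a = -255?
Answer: -6229/864 ≈ -7.2095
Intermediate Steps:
r = -22950 (r = 90*(-255) = -22950)
(41983 - 29525)/(r + 21222) = (41983 - 29525)/(-22950 + 21222) = 12458/(-1728) = 12458*(-1/1728) = -6229/864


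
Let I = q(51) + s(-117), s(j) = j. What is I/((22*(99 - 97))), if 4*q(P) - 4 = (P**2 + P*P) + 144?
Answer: 2441/88 ≈ 27.739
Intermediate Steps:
q(P) = 37 + P**2/2 (q(P) = 1 + ((P**2 + P*P) + 144)/4 = 1 + ((P**2 + P**2) + 144)/4 = 1 + (2*P**2 + 144)/4 = 1 + (144 + 2*P**2)/4 = 1 + (36 + P**2/2) = 37 + P**2/2)
I = 2441/2 (I = (37 + (1/2)*51**2) - 117 = (37 + (1/2)*2601) - 117 = (37 + 2601/2) - 117 = 2675/2 - 117 = 2441/2 ≈ 1220.5)
I/((22*(99 - 97))) = 2441/(2*((22*(99 - 97)))) = 2441/(2*((22*2))) = (2441/2)/44 = (2441/2)*(1/44) = 2441/88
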